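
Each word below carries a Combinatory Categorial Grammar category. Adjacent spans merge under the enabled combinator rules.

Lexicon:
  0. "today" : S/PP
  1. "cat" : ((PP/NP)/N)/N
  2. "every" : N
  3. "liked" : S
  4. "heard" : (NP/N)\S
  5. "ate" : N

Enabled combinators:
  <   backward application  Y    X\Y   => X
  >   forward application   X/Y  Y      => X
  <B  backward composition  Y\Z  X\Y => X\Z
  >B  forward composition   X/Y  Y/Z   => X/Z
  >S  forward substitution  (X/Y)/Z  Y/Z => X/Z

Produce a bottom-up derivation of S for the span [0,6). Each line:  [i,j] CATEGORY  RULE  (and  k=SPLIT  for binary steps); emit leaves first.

[0,6] S   >
  [0,5] S/N   >B
    [0,1] "today" : S/PP
    [1,5] PP/N   >S
      [1,3] (PP/NP)/N   >
        [1,2] "cat" : ((PP/NP)/N)/N
        [2,3] "every" : N
      [3,5] NP/N   <
        [3,4] "liked" : S
        [4,5] "heard" : (NP/N)\S
  [5,6] "ate" : N

[0,1] S/PP  lex  "today"
[1,2] ((PP/NP)/N)/N  lex  "cat"
[2,3] N  lex  "every"
[1,3] (PP/NP)/N  >  k=2
[3,4] S  lex  "liked"
[4,5] (NP/N)\S  lex  "heard"
[3,5] NP/N  <  k=4
[1,5] PP/N  >S  k=3
[0,5] S/N  >B  k=1
[5,6] N  lex  "ate"
[0,6] S  >  k=5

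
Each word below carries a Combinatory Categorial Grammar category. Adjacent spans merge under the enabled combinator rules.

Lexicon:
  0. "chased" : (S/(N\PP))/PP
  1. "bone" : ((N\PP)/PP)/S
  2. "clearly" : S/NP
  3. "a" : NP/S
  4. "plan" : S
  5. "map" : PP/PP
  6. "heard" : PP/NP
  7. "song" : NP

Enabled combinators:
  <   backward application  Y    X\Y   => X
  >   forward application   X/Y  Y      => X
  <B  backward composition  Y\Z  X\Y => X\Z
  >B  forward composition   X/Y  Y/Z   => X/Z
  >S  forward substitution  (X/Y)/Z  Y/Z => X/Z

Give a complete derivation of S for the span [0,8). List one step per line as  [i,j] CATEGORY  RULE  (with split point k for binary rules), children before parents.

[0,1] (S/(N\PP))/PP  lex  "chased"
[1,2] ((N\PP)/PP)/S  lex  "bone"
[2,3] S/NP  lex  "clearly"
[3,4] NP/S  lex  "a"
[4,5] S  lex  "plan"
[3,5] NP  >  k=4
[2,5] S  >  k=3
[1,5] (N\PP)/PP  >  k=2
[0,5] S/PP  >S  k=1
[5,6] PP/PP  lex  "map"
[6,7] PP/NP  lex  "heard"
[5,7] PP/NP  >B  k=6
[0,7] S/NP  >B  k=5
[7,8] NP  lex  "song"
[0,8] S  >  k=7

[0,8] S   >
  [0,7] S/NP   >B
    [0,5] S/PP   >S
      [0,1] "chased" : (S/(N\PP))/PP
      [1,5] (N\PP)/PP   >
        [1,2] "bone" : ((N\PP)/PP)/S
        [2,5] S   >
          [2,3] "clearly" : S/NP
          [3,5] NP   >
            [3,4] "a" : NP/S
            [4,5] "plan" : S
    [5,7] PP/NP   >B
      [5,6] "map" : PP/PP
      [6,7] "heard" : PP/NP
  [7,8] "song" : NP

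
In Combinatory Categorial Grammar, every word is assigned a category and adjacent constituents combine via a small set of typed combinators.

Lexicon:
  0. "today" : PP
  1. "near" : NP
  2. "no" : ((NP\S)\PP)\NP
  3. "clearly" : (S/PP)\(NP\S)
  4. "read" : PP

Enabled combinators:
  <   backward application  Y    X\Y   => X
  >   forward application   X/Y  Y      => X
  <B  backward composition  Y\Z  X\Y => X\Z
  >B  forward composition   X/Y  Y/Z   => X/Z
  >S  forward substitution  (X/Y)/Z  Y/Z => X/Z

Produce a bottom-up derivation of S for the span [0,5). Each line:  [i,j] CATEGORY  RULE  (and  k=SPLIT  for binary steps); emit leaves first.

[0,5] S   >
  [0,4] S/PP   <
    [0,3] NP\S   <
      [0,1] "today" : PP
      [1,3] (NP\S)\PP   <
        [1,2] "near" : NP
        [2,3] "no" : ((NP\S)\PP)\NP
    [3,4] "clearly" : (S/PP)\(NP\S)
  [4,5] "read" : PP

[0,1] PP  lex  "today"
[1,2] NP  lex  "near"
[2,3] ((NP\S)\PP)\NP  lex  "no"
[1,3] (NP\S)\PP  <  k=2
[0,3] NP\S  <  k=1
[3,4] (S/PP)\(NP\S)  lex  "clearly"
[0,4] S/PP  <  k=3
[4,5] PP  lex  "read"
[0,5] S  >  k=4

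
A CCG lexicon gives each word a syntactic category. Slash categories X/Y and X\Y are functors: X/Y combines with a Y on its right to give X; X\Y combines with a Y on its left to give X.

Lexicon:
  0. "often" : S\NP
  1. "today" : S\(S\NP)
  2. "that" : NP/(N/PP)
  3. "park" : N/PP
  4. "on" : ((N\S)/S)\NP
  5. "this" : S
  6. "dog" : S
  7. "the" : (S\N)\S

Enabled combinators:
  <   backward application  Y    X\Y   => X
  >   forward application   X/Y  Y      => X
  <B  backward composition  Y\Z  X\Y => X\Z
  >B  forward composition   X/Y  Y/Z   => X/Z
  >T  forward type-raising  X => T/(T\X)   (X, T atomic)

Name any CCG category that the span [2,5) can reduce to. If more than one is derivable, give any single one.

(N\S)/S

[0,8] S   <
  [0,6] N   <
    [0,2] S   <
      [0,1] "often" : S\NP
      [1,2] "today" : S\(S\NP)
    [2,6] N\S   >
      [2,5] (N\S)/S   <
        [2,4] NP   >
          [2,3] "that" : NP/(N/PP)
          [3,4] "park" : N/PP
        [4,5] "on" : ((N\S)/S)\NP
      [5,6] "this" : S
  [6,8] S\N   <
    [6,7] "dog" : S
    [7,8] "the" : (S\N)\S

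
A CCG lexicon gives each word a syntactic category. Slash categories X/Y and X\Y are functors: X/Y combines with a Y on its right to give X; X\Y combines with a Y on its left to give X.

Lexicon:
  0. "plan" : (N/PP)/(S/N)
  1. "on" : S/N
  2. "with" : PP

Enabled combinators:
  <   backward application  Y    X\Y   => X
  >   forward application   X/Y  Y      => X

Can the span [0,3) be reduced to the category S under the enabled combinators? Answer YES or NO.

NO

(N/PP)/(S/N) S/N PP
CKY chart[0,3] = {N}; S ∉ chart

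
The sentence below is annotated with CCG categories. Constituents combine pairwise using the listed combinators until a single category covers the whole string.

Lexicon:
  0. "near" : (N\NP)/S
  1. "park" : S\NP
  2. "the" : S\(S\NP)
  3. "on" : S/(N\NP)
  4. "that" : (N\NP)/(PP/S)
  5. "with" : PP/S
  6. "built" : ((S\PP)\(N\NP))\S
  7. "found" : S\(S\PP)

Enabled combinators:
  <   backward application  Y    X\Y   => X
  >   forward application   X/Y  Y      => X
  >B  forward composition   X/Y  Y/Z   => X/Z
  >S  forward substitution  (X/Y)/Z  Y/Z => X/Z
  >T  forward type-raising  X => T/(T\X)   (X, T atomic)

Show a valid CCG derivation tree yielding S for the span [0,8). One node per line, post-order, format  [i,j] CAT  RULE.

[0,1] (N\NP)/S  lex  "near"
[1,2] S\NP  lex  "park"
[2,3] S\(S\NP)  lex  "the"
[1,3] S  <  k=2
[0,3] N\NP  >  k=1
[3,4] S/(N\NP)  lex  "on"
[4,5] (N\NP)/(PP/S)  lex  "that"
[5,6] PP/S  lex  "with"
[4,6] N\NP  >  k=5
[3,6] S  >  k=4
[6,7] ((S\PP)\(N\NP))\S  lex  "built"
[3,7] (S\PP)\(N\NP)  <  k=6
[0,7] S\PP  <  k=3
[7,8] S\(S\PP)  lex  "found"
[0,8] S  <  k=7

[0,8] S   <
  [0,7] S\PP   <
    [0,3] N\NP   >
      [0,1] "near" : (N\NP)/S
      [1,3] S   <
        [1,2] "park" : S\NP
        [2,3] "the" : S\(S\NP)
    [3,7] (S\PP)\(N\NP)   <
      [3,6] S   >
        [3,4] "on" : S/(N\NP)
        [4,6] N\NP   >
          [4,5] "that" : (N\NP)/(PP/S)
          [5,6] "with" : PP/S
      [6,7] "built" : ((S\PP)\(N\NP))\S
  [7,8] "found" : S\(S\PP)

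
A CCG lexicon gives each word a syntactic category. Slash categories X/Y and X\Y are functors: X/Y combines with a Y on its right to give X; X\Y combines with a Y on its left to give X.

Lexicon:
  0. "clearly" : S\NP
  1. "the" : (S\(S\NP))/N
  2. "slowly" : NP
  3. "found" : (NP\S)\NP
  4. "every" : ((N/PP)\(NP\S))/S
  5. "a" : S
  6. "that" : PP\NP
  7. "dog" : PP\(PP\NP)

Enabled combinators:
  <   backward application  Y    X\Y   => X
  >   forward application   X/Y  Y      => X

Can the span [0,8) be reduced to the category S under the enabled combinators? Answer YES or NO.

[0,8] S   <
  [0,1] "clearly" : S\NP
  [1,8] S\(S\NP)   >
    [1,2] "the" : (S\(S\NP))/N
    [2,8] N   >
      [2,6] N/PP   <
        [2,4] NP\S   <
          [2,3] "slowly" : NP
          [3,4] "found" : (NP\S)\NP
        [4,6] (N/PP)\(NP\S)   >
          [4,5] "every" : ((N/PP)\(NP\S))/S
          [5,6] "a" : S
      [6,8] PP   <
        [6,7] "that" : PP\NP
        [7,8] "dog" : PP\(PP\NP)

YES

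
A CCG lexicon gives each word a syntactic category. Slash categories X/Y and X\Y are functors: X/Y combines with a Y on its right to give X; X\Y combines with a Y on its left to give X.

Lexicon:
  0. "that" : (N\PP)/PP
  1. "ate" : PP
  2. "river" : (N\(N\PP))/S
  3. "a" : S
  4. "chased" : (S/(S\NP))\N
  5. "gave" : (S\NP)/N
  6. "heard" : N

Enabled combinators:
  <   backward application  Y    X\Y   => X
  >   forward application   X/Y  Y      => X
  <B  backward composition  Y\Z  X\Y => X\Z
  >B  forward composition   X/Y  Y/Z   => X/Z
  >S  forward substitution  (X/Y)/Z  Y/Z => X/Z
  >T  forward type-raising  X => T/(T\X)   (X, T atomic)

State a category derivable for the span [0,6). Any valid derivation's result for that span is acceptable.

S/N

[0,7] S   >
  [0,6] S/N   >B
    [0,5] S/(S\NP)   <
      [0,4] N   <
        [0,2] N\PP   >
          [0,1] "that" : (N\PP)/PP
          [1,2] "ate" : PP
        [2,4] N\(N\PP)   >
          [2,3] "river" : (N\(N\PP))/S
          [3,4] "a" : S
      [4,5] "chased" : (S/(S\NP))\N
    [5,6] "gave" : (S\NP)/N
  [6,7] "heard" : N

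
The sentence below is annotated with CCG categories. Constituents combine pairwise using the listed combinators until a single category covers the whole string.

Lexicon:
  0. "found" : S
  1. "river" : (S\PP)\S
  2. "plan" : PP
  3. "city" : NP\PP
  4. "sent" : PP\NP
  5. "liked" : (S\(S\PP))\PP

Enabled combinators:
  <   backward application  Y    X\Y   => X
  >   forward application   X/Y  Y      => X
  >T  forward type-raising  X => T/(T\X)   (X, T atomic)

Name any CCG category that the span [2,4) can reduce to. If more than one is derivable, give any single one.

NP

[0,6] S   <
  [0,2] S\PP   <
    [0,1] "found" : S
    [1,2] "river" : (S\PP)\S
  [2,6] S\(S\PP)   <
    [2,5] PP   <
      [2,4] NP   >
        [2,3] NP/(NP\PP)   >T
          [2,3] "plan" : PP
        [3,4] "city" : NP\PP
      [4,5] "sent" : PP\NP
    [5,6] "liked" : (S\(S\PP))\PP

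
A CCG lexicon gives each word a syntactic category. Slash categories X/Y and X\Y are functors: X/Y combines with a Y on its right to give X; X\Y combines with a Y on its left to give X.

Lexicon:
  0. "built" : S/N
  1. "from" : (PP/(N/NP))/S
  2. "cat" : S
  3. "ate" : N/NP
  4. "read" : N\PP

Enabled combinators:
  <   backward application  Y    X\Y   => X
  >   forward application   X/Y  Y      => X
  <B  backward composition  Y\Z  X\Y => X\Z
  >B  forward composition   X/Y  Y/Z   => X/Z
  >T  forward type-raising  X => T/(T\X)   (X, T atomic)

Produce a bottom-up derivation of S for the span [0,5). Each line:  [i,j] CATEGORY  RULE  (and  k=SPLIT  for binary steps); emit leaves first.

[0,5] S   >
  [0,1] "built" : S/N
  [1,5] N   <
    [1,4] PP   >
      [1,3] PP/(N/NP)   >
        [1,2] "from" : (PP/(N/NP))/S
        [2,3] "cat" : S
      [3,4] "ate" : N/NP
    [4,5] "read" : N\PP

[0,1] S/N  lex  "built"
[1,2] (PP/(N/NP))/S  lex  "from"
[2,3] S  lex  "cat"
[1,3] PP/(N/NP)  >  k=2
[3,4] N/NP  lex  "ate"
[1,4] PP  >  k=3
[4,5] N\PP  lex  "read"
[1,5] N  <  k=4
[0,5] S  >  k=1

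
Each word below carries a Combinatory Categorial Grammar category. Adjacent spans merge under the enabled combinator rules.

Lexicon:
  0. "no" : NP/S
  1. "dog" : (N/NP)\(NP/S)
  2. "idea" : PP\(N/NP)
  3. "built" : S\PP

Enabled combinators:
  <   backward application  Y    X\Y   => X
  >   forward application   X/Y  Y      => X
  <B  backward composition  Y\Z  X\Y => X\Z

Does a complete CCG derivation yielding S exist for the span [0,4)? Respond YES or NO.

YES

[0,4] S   <
  [0,3] PP   <
    [0,2] N/NP   <
      [0,1] "no" : NP/S
      [1,2] "dog" : (N/NP)\(NP/S)
    [2,3] "idea" : PP\(N/NP)
  [3,4] "built" : S\PP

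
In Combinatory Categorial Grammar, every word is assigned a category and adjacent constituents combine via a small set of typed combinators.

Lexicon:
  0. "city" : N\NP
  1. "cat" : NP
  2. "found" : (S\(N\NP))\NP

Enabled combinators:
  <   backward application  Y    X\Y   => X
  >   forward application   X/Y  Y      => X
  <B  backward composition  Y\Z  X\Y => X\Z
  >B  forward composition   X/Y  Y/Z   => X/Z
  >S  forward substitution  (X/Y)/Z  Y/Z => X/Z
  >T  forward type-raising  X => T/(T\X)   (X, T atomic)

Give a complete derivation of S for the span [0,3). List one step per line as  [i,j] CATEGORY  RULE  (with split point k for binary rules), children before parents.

[0,3] S   <
  [0,1] "city" : N\NP
  [1,3] S\(N\NP)   <
    [1,2] "cat" : NP
    [2,3] "found" : (S\(N\NP))\NP

[0,1] N\NP  lex  "city"
[1,2] NP  lex  "cat"
[2,3] (S\(N\NP))\NP  lex  "found"
[1,3] S\(N\NP)  <  k=2
[0,3] S  <  k=1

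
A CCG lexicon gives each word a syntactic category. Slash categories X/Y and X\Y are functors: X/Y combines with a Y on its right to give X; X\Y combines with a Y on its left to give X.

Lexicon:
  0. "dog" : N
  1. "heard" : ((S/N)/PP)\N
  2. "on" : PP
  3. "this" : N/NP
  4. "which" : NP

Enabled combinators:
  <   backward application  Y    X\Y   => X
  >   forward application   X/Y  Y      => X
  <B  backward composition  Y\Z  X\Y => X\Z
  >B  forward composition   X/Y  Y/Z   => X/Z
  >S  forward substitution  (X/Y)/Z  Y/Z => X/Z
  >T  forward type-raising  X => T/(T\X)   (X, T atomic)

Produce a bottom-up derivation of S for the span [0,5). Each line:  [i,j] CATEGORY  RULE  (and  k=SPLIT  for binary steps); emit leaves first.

[0,5] S   >
  [0,3] S/N   >
    [0,2] (S/N)/PP   <
      [0,1] "dog" : N
      [1,2] "heard" : ((S/N)/PP)\N
    [2,3] "on" : PP
  [3,5] N   >
    [3,4] "this" : N/NP
    [4,5] "which" : NP

[0,1] N  lex  "dog"
[1,2] ((S/N)/PP)\N  lex  "heard"
[0,2] (S/N)/PP  <  k=1
[2,3] PP  lex  "on"
[0,3] S/N  >  k=2
[3,4] N/NP  lex  "this"
[4,5] NP  lex  "which"
[3,5] N  >  k=4
[0,5] S  >  k=3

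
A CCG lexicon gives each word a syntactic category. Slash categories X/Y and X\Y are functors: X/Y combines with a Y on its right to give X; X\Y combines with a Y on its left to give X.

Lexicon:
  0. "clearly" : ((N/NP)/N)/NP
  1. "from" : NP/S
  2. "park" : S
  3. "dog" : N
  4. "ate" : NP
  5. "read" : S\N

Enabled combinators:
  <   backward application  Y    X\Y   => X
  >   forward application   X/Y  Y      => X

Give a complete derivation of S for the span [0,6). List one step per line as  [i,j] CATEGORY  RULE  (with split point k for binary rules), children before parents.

[0,1] ((N/NP)/N)/NP  lex  "clearly"
[1,2] NP/S  lex  "from"
[2,3] S  lex  "park"
[1,3] NP  >  k=2
[0,3] (N/NP)/N  >  k=1
[3,4] N  lex  "dog"
[0,4] N/NP  >  k=3
[4,5] NP  lex  "ate"
[0,5] N  >  k=4
[5,6] S\N  lex  "read"
[0,6] S  <  k=5

[0,6] S   <
  [0,5] N   >
    [0,4] N/NP   >
      [0,3] (N/NP)/N   >
        [0,1] "clearly" : ((N/NP)/N)/NP
        [1,3] NP   >
          [1,2] "from" : NP/S
          [2,3] "park" : S
      [3,4] "dog" : N
    [4,5] "ate" : NP
  [5,6] "read" : S\N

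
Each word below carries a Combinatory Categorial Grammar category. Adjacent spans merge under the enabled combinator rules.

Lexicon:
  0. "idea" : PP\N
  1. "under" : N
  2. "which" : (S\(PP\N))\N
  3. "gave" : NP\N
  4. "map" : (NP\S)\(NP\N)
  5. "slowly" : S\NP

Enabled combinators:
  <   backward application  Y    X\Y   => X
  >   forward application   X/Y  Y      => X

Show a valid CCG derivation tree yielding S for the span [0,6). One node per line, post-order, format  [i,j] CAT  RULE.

[0,6] S   <
  [0,5] NP   <
    [0,3] S   <
      [0,1] "idea" : PP\N
      [1,3] S\(PP\N)   <
        [1,2] "under" : N
        [2,3] "which" : (S\(PP\N))\N
    [3,5] NP\S   <
      [3,4] "gave" : NP\N
      [4,5] "map" : (NP\S)\(NP\N)
  [5,6] "slowly" : S\NP

[0,1] PP\N  lex  "idea"
[1,2] N  lex  "under"
[2,3] (S\(PP\N))\N  lex  "which"
[1,3] S\(PP\N)  <  k=2
[0,3] S  <  k=1
[3,4] NP\N  lex  "gave"
[4,5] (NP\S)\(NP\N)  lex  "map"
[3,5] NP\S  <  k=4
[0,5] NP  <  k=3
[5,6] S\NP  lex  "slowly"
[0,6] S  <  k=5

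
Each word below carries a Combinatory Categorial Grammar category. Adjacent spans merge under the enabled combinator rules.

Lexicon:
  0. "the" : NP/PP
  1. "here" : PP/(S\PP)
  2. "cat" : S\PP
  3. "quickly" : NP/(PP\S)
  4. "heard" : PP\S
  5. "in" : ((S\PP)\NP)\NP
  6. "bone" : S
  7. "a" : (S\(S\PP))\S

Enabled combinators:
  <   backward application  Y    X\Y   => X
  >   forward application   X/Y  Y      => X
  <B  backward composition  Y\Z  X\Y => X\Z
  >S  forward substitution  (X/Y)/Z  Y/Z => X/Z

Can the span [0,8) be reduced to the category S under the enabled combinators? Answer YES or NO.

[0,8] S   <
  [0,6] S\PP   <
    [0,3] NP   >
      [0,1] "the" : NP/PP
      [1,3] PP   >
        [1,2] "here" : PP/(S\PP)
        [2,3] "cat" : S\PP
    [3,6] (S\PP)\NP   <
      [3,5] NP   >
        [3,4] "quickly" : NP/(PP\S)
        [4,5] "heard" : PP\S
      [5,6] "in" : ((S\PP)\NP)\NP
  [6,8] S\(S\PP)   <
    [6,7] "bone" : S
    [7,8] "a" : (S\(S\PP))\S

YES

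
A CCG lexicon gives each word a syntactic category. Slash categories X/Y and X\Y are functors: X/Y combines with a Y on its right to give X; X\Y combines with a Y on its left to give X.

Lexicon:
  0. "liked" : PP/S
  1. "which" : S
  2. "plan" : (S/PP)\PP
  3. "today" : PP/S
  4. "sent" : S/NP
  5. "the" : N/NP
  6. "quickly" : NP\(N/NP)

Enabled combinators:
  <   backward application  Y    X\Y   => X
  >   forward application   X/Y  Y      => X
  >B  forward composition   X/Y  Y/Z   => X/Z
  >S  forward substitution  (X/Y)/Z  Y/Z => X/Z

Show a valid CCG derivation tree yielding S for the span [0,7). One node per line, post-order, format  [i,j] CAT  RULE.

[0,7] S   >
  [0,3] S/PP   <
    [0,2] PP   >
      [0,1] "liked" : PP/S
      [1,2] "which" : S
    [2,3] "plan" : (S/PP)\PP
  [3,7] PP   >
    [3,4] "today" : PP/S
    [4,7] S   >
      [4,5] "sent" : S/NP
      [5,7] NP   <
        [5,6] "the" : N/NP
        [6,7] "quickly" : NP\(N/NP)

[0,1] PP/S  lex  "liked"
[1,2] S  lex  "which"
[0,2] PP  >  k=1
[2,3] (S/PP)\PP  lex  "plan"
[0,3] S/PP  <  k=2
[3,4] PP/S  lex  "today"
[4,5] S/NP  lex  "sent"
[5,6] N/NP  lex  "the"
[6,7] NP\(N/NP)  lex  "quickly"
[5,7] NP  <  k=6
[4,7] S  >  k=5
[3,7] PP  >  k=4
[0,7] S  >  k=3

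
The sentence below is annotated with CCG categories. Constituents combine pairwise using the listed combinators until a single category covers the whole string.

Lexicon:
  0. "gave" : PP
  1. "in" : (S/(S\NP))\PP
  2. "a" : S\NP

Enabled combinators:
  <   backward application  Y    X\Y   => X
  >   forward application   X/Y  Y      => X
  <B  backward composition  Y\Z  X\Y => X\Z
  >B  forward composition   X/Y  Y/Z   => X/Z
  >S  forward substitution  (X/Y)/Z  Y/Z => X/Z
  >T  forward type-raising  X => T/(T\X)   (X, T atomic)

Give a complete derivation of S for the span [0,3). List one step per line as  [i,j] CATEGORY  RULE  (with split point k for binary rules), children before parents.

[0,3] S   >
  [0,2] S/(S\NP)   <
    [0,1] "gave" : PP
    [1,2] "in" : (S/(S\NP))\PP
  [2,3] "a" : S\NP

[0,1] PP  lex  "gave"
[1,2] (S/(S\NP))\PP  lex  "in"
[0,2] S/(S\NP)  <  k=1
[2,3] S\NP  lex  "a"
[0,3] S  >  k=2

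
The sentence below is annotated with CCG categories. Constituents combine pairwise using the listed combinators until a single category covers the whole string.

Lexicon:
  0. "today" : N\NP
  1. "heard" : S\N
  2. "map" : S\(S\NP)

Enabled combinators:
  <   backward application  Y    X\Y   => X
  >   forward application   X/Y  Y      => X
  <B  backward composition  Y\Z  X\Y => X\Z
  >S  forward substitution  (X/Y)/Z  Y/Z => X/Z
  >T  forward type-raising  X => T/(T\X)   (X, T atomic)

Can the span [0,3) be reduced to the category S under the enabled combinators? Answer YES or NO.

[0,3] S   <
  [0,2] S\NP   <B
    [0,1] "today" : N\NP
    [1,2] "heard" : S\N
  [2,3] "map" : S\(S\NP)

YES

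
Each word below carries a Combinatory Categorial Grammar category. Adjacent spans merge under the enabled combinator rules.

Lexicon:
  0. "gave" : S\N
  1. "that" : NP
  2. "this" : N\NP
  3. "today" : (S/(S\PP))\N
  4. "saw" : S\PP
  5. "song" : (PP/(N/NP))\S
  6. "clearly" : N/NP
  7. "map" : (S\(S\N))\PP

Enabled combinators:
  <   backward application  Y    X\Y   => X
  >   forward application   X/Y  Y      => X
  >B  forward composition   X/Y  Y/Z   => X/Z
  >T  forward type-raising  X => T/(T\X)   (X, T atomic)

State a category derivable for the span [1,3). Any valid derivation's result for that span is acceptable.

N

[0,8] S   <
  [0,1] "gave" : S\N
  [1,8] S\(S\N)   <
    [1,7] PP   >
      [1,6] PP/(N/NP)   <
        [1,5] S   >
          [1,4] S/(S\PP)   <
            [1,3] N   >
              [1,2] N/(N\NP)   >T
                [1,2] "that" : NP
              [2,3] "this" : N\NP
            [3,4] "today" : (S/(S\PP))\N
          [4,5] "saw" : S\PP
        [5,6] "song" : (PP/(N/NP))\S
      [6,7] "clearly" : N/NP
    [7,8] "map" : (S\(S\N))\PP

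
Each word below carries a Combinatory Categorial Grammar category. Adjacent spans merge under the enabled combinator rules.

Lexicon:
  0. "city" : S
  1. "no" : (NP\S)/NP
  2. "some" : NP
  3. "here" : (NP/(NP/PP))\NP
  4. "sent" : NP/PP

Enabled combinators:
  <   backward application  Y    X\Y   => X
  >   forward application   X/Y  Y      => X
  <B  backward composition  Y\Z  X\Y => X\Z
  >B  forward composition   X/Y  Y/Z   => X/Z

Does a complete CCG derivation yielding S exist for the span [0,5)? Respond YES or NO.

NO

S (NP\S)/NP NP (NP/(NP/PP))\NP NP/PP
CKY chart[0,5] = {NP}; S ∉ chart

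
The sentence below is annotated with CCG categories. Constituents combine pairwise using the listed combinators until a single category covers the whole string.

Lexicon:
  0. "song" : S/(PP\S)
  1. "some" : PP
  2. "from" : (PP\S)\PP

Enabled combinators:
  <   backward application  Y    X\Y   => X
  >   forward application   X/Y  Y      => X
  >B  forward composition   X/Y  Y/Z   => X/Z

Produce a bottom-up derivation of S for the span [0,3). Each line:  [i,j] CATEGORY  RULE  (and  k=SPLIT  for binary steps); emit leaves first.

[0,3] S   >
  [0,1] "song" : S/(PP\S)
  [1,3] PP\S   <
    [1,2] "some" : PP
    [2,3] "from" : (PP\S)\PP

[0,1] S/(PP\S)  lex  "song"
[1,2] PP  lex  "some"
[2,3] (PP\S)\PP  lex  "from"
[1,3] PP\S  <  k=2
[0,3] S  >  k=1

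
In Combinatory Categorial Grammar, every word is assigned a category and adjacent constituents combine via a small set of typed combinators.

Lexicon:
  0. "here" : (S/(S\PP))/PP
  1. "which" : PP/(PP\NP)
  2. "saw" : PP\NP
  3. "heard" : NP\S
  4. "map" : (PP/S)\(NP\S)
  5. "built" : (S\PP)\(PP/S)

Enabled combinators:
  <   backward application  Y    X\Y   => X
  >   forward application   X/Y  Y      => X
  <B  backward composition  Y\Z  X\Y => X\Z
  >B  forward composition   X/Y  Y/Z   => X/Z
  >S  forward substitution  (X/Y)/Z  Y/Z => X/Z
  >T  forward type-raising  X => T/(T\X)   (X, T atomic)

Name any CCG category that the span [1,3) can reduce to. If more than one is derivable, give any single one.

PP

[0,6] S   >
  [0,3] S/(S\PP)   >
    [0,1] "here" : (S/(S\PP))/PP
    [1,3] PP   >
      [1,2] "which" : PP/(PP\NP)
      [2,3] "saw" : PP\NP
  [3,6] S\PP   <
    [3,5] PP/S   <
      [3,4] "heard" : NP\S
      [4,5] "map" : (PP/S)\(NP\S)
    [5,6] "built" : (S\PP)\(PP/S)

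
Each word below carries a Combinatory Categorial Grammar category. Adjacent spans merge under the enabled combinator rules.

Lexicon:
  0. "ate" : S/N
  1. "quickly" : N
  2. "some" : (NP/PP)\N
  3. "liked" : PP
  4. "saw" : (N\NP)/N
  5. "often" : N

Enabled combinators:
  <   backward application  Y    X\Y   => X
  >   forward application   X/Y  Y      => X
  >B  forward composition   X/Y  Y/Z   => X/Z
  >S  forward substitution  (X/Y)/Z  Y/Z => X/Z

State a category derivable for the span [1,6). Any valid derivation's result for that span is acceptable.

N

[0,6] S   >
  [0,1] "ate" : S/N
  [1,6] N   <
    [1,4] NP   >
      [1,3] NP/PP   <
        [1,2] "quickly" : N
        [2,3] "some" : (NP/PP)\N
      [3,4] "liked" : PP
    [4,6] N\NP   >
      [4,5] "saw" : (N\NP)/N
      [5,6] "often" : N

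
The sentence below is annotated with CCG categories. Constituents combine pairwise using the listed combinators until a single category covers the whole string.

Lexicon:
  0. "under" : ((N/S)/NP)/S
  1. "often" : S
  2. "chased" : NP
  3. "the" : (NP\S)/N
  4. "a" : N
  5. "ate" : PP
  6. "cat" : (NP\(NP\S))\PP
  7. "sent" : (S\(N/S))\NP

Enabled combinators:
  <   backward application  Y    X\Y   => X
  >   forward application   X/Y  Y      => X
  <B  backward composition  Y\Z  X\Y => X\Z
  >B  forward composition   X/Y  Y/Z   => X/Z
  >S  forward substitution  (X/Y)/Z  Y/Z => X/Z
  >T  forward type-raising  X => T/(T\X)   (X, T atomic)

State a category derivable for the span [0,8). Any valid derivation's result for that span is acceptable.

S

[0,8] S   <
  [0,3] N/S   >
    [0,2] (N/S)/NP   >
      [0,1] "under" : ((N/S)/NP)/S
      [1,2] "often" : S
    [2,3] "chased" : NP
  [3,8] S\(N/S)   <
    [3,7] NP   <
      [3,5] NP\S   >
        [3,4] "the" : (NP\S)/N
        [4,5] "a" : N
      [5,7] NP\(NP\S)   <
        [5,6] "ate" : PP
        [6,7] "cat" : (NP\(NP\S))\PP
    [7,8] "sent" : (S\(N/S))\NP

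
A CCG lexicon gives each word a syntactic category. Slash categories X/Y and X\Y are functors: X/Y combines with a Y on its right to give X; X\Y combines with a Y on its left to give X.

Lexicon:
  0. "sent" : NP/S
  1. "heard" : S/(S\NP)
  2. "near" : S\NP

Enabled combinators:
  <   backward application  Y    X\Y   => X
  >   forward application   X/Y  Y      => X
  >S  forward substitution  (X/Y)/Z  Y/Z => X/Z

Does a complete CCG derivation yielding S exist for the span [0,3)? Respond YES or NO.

NO

NP/S S/(S\NP) S\NP
CKY chart[0,3] = {NP}; S ∉ chart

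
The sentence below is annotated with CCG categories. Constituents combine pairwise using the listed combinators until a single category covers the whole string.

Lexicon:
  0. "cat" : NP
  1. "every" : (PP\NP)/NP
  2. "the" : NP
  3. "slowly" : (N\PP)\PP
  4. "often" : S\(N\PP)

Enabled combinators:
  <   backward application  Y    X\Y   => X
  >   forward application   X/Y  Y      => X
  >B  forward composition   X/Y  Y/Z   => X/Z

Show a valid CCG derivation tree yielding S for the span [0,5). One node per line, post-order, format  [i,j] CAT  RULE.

[0,1] NP  lex  "cat"
[1,2] (PP\NP)/NP  lex  "every"
[2,3] NP  lex  "the"
[1,3] PP\NP  >  k=2
[0,3] PP  <  k=1
[3,4] (N\PP)\PP  lex  "slowly"
[0,4] N\PP  <  k=3
[4,5] S\(N\PP)  lex  "often"
[0,5] S  <  k=4

[0,5] S   <
  [0,4] N\PP   <
    [0,3] PP   <
      [0,1] "cat" : NP
      [1,3] PP\NP   >
        [1,2] "every" : (PP\NP)/NP
        [2,3] "the" : NP
    [3,4] "slowly" : (N\PP)\PP
  [4,5] "often" : S\(N\PP)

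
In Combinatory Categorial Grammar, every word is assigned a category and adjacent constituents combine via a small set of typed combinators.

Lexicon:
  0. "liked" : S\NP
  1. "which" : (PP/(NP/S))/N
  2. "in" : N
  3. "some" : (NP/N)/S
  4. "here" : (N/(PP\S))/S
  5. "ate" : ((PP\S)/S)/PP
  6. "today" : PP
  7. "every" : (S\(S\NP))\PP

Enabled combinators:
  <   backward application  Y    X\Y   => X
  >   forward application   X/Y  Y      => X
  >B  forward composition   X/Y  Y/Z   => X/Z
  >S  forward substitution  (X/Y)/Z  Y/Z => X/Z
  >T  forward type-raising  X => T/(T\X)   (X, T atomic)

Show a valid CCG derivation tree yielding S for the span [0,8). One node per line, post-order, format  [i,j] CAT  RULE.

[0,1] S\NP  lex  "liked"
[1,2] (PP/(NP/S))/N  lex  "which"
[2,3] N  lex  "in"
[1,3] PP/(NP/S)  >  k=2
[3,4] (NP/N)/S  lex  "some"
[4,5] (N/(PP\S))/S  lex  "here"
[5,6] ((PP\S)/S)/PP  lex  "ate"
[6,7] PP  lex  "today"
[5,7] (PP\S)/S  >  k=6
[4,7] N/S  >S  k=5
[3,7] NP/S  >S  k=4
[1,7] PP  >  k=3
[7,8] (S\(S\NP))\PP  lex  "every"
[1,8] S\(S\NP)  <  k=7
[0,8] S  <  k=1

[0,8] S   <
  [0,1] "liked" : S\NP
  [1,8] S\(S\NP)   <
    [1,7] PP   >
      [1,3] PP/(NP/S)   >
        [1,2] "which" : (PP/(NP/S))/N
        [2,3] "in" : N
      [3,7] NP/S   >S
        [3,4] "some" : (NP/N)/S
        [4,7] N/S   >S
          [4,5] "here" : (N/(PP\S))/S
          [5,7] (PP\S)/S   >
            [5,6] "ate" : ((PP\S)/S)/PP
            [6,7] "today" : PP
    [7,8] "every" : (S\(S\NP))\PP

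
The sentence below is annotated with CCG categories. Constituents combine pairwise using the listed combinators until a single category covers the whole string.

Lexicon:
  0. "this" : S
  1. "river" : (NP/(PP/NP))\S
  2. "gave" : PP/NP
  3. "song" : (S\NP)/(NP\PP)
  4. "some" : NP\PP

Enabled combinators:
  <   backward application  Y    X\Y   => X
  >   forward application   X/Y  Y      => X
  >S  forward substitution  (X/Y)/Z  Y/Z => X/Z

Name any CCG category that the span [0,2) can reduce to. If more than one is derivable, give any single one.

[0,5] S   <
  [0,3] NP   >
    [0,2] NP/(PP/NP)   <
      [0,1] "this" : S
      [1,2] "river" : (NP/(PP/NP))\S
    [2,3] "gave" : PP/NP
  [3,5] S\NP   >
    [3,4] "song" : (S\NP)/(NP\PP)
    [4,5] "some" : NP\PP

NP/(PP/NP)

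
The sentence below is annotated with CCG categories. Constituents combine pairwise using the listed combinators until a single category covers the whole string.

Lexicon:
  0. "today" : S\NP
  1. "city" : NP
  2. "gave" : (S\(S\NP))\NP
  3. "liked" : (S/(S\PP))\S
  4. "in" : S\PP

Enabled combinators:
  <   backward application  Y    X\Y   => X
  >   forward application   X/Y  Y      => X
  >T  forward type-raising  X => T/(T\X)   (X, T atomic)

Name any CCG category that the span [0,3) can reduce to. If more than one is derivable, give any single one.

S

[0,5] S   >
  [0,4] S/(S\PP)   <
    [0,3] S   <
      [0,1] "today" : S\NP
      [1,3] S\(S\NP)   <
        [1,2] "city" : NP
        [2,3] "gave" : (S\(S\NP))\NP
    [3,4] "liked" : (S/(S\PP))\S
  [4,5] "in" : S\PP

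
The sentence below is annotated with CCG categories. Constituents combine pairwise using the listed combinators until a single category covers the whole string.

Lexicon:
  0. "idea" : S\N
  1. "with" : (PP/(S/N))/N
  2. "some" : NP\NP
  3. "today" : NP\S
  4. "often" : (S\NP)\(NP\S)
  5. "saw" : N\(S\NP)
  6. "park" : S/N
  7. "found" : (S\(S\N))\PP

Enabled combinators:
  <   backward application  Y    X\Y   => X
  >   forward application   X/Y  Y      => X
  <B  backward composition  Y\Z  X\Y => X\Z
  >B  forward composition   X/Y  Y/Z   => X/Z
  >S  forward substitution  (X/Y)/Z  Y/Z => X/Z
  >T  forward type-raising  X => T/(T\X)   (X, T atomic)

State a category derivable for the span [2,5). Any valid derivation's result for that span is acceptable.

S\NP

[0,8] S   <
  [0,1] "idea" : S\N
  [1,8] S\(S\N)   <
    [1,7] PP   >
      [1,6] PP/(S/N)   >
        [1,2] "with" : (PP/(S/N))/N
        [2,6] N   <
          [2,5] S\NP   <B
            [2,3] "some" : NP\NP
            [3,5] S\NP   <
              [3,4] "today" : NP\S
              [4,5] "often" : (S\NP)\(NP\S)
          [5,6] "saw" : N\(S\NP)
      [6,7] "park" : S/N
    [7,8] "found" : (S\(S\N))\PP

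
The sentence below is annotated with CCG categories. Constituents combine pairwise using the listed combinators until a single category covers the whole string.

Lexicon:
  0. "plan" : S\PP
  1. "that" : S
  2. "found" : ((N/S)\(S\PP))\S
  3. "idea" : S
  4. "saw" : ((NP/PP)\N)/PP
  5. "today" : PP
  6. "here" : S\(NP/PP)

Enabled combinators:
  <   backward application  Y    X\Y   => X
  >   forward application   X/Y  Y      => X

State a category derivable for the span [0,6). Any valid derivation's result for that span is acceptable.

NP/PP

[0,7] S   <
  [0,6] NP/PP   <
    [0,4] N   >
      [0,3] N/S   <
        [0,1] "plan" : S\PP
        [1,3] (N/S)\(S\PP)   <
          [1,2] "that" : S
          [2,3] "found" : ((N/S)\(S\PP))\S
      [3,4] "idea" : S
    [4,6] (NP/PP)\N   >
      [4,5] "saw" : ((NP/PP)\N)/PP
      [5,6] "today" : PP
  [6,7] "here" : S\(NP/PP)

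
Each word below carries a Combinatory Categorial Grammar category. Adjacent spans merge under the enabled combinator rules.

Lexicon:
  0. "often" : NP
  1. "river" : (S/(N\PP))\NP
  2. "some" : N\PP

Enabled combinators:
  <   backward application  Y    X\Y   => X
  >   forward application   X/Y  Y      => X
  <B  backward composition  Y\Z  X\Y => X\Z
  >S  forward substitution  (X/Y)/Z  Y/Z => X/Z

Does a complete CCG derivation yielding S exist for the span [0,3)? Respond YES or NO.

YES

[0,3] S   >
  [0,2] S/(N\PP)   <
    [0,1] "often" : NP
    [1,2] "river" : (S/(N\PP))\NP
  [2,3] "some" : N\PP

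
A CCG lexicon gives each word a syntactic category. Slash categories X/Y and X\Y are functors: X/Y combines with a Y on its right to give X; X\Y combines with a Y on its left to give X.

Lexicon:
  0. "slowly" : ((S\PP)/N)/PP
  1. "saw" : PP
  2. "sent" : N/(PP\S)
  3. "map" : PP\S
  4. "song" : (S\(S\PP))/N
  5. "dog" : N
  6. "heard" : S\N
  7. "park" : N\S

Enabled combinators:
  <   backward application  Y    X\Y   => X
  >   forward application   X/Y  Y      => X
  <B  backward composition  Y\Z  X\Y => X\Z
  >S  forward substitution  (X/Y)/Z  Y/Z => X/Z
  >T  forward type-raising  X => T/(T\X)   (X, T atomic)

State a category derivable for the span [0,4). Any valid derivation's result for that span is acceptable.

[0,8] S   <
  [0,4] S\PP   >
    [0,2] (S\PP)/N   >
      [0,1] "slowly" : ((S\PP)/N)/PP
      [1,2] "saw" : PP
    [2,4] N   >
      [2,3] "sent" : N/(PP\S)
      [3,4] "map" : PP\S
  [4,8] S\(S\PP)   >
    [4,5] "song" : (S\(S\PP))/N
    [5,8] N   <
      [5,7] S   <
        [5,6] "dog" : N
        [6,7] "heard" : S\N
      [7,8] "park" : N\S

S\PP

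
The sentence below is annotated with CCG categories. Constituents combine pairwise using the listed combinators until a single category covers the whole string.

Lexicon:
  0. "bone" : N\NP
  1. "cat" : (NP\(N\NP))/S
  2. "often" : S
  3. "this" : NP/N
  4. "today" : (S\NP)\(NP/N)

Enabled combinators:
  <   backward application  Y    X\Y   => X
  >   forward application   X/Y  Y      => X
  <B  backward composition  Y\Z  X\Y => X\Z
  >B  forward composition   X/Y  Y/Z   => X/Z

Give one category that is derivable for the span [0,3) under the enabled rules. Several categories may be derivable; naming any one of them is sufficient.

[0,5] S   <
  [0,3] NP   <
    [0,1] "bone" : N\NP
    [1,3] NP\(N\NP)   >
      [1,2] "cat" : (NP\(N\NP))/S
      [2,3] "often" : S
  [3,5] S\NP   <
    [3,4] "this" : NP/N
    [4,5] "today" : (S\NP)\(NP/N)

NP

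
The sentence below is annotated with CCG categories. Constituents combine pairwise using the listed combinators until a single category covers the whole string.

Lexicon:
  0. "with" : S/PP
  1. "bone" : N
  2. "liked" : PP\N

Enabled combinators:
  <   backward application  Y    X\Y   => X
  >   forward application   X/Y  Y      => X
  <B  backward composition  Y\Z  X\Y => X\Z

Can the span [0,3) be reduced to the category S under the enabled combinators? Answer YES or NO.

YES

[0,3] S   >
  [0,1] "with" : S/PP
  [1,3] PP   <
    [1,2] "bone" : N
    [2,3] "liked" : PP\N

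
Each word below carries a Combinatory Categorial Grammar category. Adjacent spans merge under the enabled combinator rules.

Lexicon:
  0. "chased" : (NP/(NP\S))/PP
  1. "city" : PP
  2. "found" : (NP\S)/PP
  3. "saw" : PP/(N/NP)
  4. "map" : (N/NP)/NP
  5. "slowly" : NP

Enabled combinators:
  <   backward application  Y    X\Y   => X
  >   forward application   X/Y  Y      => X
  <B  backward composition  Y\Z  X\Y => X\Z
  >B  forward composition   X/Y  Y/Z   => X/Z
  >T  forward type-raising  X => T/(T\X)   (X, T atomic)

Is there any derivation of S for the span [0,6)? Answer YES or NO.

NO

(NP/(NP\S))/PP PP (NP\S)/PP PP/(N/NP) (N/NP)/NP NP
CKY chart[0,6] = {N/(N\NP), NP, NP/(NP\NP), NP/(PP\PP), PP/(PP\NP), S/(S\NP)}; S ∉ chart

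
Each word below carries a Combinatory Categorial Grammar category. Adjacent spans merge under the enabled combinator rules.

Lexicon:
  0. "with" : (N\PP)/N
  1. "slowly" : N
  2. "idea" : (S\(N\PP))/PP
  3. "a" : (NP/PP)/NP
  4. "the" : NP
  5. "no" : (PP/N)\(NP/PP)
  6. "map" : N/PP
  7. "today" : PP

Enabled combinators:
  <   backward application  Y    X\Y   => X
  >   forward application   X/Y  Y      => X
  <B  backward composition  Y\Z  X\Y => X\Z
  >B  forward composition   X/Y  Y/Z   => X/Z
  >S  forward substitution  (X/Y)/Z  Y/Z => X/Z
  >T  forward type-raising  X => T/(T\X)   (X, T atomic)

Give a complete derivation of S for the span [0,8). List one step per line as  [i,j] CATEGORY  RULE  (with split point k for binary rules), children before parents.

[0,8] S   <
  [0,2] N\PP   >
    [0,1] "with" : (N\PP)/N
    [1,2] "slowly" : N
  [2,8] S\(N\PP)   >
    [2,3] "idea" : (S\(N\PP))/PP
    [3,8] PP   >
      [3,6] PP/N   <
        [3,5] NP/PP   >
          [3,4] "a" : (NP/PP)/NP
          [4,5] "the" : NP
        [5,6] "no" : (PP/N)\(NP/PP)
      [6,8] N   >
        [6,7] "map" : N/PP
        [7,8] "today" : PP

[0,1] (N\PP)/N  lex  "with"
[1,2] N  lex  "slowly"
[0,2] N\PP  >  k=1
[2,3] (S\(N\PP))/PP  lex  "idea"
[3,4] (NP/PP)/NP  lex  "a"
[4,5] NP  lex  "the"
[3,5] NP/PP  >  k=4
[5,6] (PP/N)\(NP/PP)  lex  "no"
[3,6] PP/N  <  k=5
[6,7] N/PP  lex  "map"
[7,8] PP  lex  "today"
[6,8] N  >  k=7
[3,8] PP  >  k=6
[2,8] S\(N\PP)  >  k=3
[0,8] S  <  k=2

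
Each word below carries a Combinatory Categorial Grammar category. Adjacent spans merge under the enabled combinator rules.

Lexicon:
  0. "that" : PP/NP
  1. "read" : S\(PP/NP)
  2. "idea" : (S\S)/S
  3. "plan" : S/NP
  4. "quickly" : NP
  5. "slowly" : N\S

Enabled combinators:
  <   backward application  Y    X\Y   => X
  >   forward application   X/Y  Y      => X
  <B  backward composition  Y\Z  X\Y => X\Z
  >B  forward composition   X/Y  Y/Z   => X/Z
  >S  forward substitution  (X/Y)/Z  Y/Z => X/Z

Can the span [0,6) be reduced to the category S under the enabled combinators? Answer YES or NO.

PP/NP S\(PP/NP) (S\S)/S S/NP NP N\S
CKY chart[0,6] = {N}; S ∉ chart

NO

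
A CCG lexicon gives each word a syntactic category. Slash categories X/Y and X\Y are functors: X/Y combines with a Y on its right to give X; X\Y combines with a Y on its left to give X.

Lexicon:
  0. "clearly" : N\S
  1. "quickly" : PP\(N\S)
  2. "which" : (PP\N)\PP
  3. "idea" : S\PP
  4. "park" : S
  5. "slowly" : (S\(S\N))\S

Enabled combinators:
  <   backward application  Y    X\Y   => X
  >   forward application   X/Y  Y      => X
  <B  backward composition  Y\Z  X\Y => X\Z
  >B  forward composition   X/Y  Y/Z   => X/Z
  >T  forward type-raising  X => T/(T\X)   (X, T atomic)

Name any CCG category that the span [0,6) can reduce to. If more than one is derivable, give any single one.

S

[0,6] S   <
  [0,4] S\N   <B
    [0,3] PP\N   <
      [0,2] PP   <
        [0,1] "clearly" : N\S
        [1,2] "quickly" : PP\(N\S)
      [2,3] "which" : (PP\N)\PP
    [3,4] "idea" : S\PP
  [4,6] S\(S\N)   <
    [4,5] "park" : S
    [5,6] "slowly" : (S\(S\N))\S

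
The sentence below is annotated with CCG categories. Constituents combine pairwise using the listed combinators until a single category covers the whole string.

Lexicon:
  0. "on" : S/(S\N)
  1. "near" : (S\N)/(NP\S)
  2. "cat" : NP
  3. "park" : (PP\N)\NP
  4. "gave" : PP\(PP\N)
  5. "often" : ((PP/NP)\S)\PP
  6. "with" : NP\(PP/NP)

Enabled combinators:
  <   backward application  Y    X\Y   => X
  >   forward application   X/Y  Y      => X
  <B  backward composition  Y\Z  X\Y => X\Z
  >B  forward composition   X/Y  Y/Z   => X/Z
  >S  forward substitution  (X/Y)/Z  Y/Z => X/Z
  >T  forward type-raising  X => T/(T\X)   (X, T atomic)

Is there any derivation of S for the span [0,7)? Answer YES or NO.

[0,7] S   >
  [0,1] "on" : S/(S\N)
  [1,7] S\N   >
    [1,2] "near" : (S\N)/(NP\S)
    [2,7] NP\S   <B
      [2,6] (PP/NP)\S   <
        [2,5] PP   <
          [2,4] PP\N   <
            [2,3] "cat" : NP
            [3,4] "park" : (PP\N)\NP
          [4,5] "gave" : PP\(PP\N)
        [5,6] "often" : ((PP/NP)\S)\PP
      [6,7] "with" : NP\(PP/NP)

YES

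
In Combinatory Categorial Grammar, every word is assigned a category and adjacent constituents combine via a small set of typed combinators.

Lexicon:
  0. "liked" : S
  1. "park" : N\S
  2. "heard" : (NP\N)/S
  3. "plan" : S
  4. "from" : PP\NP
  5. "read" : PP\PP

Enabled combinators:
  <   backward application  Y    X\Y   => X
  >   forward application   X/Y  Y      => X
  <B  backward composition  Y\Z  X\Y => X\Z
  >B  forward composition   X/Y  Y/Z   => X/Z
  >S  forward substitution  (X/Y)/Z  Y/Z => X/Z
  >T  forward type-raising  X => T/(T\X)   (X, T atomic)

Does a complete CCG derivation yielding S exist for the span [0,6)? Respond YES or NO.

S N\S (NP\N)/S S PP\NP PP\PP
CKY chart[0,6] = {N/(N\PP), NP/(NP\PP), PP, PP/(PP\PP), S/(S\PP)}; S ∉ chart

NO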